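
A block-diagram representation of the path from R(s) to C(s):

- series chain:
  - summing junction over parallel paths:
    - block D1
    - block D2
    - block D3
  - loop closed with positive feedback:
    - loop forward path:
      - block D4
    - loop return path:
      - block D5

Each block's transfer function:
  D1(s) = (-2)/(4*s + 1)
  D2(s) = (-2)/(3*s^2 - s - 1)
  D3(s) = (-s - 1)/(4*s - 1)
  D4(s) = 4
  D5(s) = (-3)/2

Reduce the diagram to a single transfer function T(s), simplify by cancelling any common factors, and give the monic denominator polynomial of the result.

The answer is s^4 - s^3/3 - 19*s^2/48 + s/48 + 1/48.

Reasoning:
(1) parallel reduction of D1, D2, D3; result (-12*s^4 - 35*s^3 - 12*s^2 + 12*s + 1)/(48*s^4 - 16*s^3 - 19*s^2 + s + 1)
(2) collapse the loop (D4 forward, D5 return); result 4/7
(3) cascade (D1+D2+D3), [D4/(1-D4*D5)]; result (-48*s^4 - 140*s^3 - 48*s^2 + 48*s + 4)/(336*s^4 - 112*s^3 - 133*s^2 + 7*s + 7)
T(s) is the step-3 result (common factors already cancelled). Leading coefficient of the denominator: 336. Divide through by 336 for the monic polynomial.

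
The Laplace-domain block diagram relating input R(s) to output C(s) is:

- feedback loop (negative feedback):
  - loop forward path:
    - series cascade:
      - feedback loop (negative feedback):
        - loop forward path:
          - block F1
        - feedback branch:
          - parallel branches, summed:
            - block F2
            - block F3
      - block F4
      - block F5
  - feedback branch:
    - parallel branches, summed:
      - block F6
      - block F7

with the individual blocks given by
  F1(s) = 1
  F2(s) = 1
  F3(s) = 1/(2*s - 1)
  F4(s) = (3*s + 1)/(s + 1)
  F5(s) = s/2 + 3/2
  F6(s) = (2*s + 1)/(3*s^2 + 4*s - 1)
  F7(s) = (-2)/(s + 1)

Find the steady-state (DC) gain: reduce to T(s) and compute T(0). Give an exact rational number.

Step 1. combine F2, F3 in parallel -> (2*s)/(2*s - 1)
Step 2. apply the feedback formula to F1, (F2+F3) -> (2*s - 1)/(4*s - 1)
Step 3. series reduction of [F1/(1+F1*(F2+F3))], F4, F5 -> (6*s^3 + 17*s^2 - 4*s - 3)/(8*s^2 + 6*s - 2)
Step 4. combine F6, F7 in parallel -> (-4*s^2 - 5*s + 3)/(3*s^3 + 7*s^2 + 3*s - 1)
Step 5. apply the feedback formula to ([F1/(1+F1*(F2+F3))]*F4*F5), (F6+F7) -> (-18*s^6 - 93*s^5 - 125*s^4 - 8*s^3 + 50*s^2 + 5*s - 3)/(24*s^4 - 9*s^3 - 79*s^2 + 9*s + 7)
DC gain: substitute s = 0 into T(s) from step 5: T(0) = -3/7.

Final answer: -3/7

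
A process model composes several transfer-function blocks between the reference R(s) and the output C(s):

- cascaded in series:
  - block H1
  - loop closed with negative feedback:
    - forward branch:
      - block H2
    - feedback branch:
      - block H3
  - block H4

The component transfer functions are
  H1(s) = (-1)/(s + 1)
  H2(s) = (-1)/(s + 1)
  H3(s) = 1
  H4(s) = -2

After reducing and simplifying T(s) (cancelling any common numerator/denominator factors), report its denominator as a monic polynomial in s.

First reduce the diagram to T(s).

Step 1 - collapse the loop (H2 forward, H3 return): (-1)/s
Step 2 - cascade H1, [H2/(1+H2*H3)], H4: (-2)/(s^2 + s)
Step 2 gives the fully reduced T(s), with no common factor left to cancel. The denominator is already monic (leading coefficient 1).

Answer: s^2 + s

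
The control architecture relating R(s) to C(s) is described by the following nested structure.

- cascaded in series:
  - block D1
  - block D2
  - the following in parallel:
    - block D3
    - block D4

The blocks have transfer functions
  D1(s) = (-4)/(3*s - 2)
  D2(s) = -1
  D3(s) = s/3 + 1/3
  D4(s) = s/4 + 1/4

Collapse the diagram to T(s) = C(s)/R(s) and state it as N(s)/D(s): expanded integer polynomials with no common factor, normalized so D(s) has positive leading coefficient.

The answer is (7*s + 7)/(9*s - 6).

Reasoning:
(1) parallel reduction of D3, D4, giving 7*s/12 + 7/12
(2) reduce the series chain D1, D2, (D3+D4), giving the overall T(s)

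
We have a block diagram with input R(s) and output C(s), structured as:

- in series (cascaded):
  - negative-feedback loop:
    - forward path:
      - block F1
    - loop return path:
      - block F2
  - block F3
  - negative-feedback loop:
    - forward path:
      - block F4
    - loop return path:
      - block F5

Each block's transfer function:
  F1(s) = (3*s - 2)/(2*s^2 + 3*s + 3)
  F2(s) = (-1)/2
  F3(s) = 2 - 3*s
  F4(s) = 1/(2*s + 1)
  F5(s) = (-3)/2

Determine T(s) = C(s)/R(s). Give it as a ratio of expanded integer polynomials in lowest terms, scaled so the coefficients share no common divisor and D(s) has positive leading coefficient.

Step 1: reduce the feedback loop with forward F1 and return F2; result (6*s - 4)/(4*s^2 + 3*s + 8)
Step 2: collapse the loop (F4 forward, F5 return); result 2/(4*s - 1)
Step 3: series reduction of [F1/(1+F1*F2)], F3, [F4/(1+F4*F5)], giving the overall T(s)

Therefore the answer is (-36*s^2 + 48*s - 16)/(16*s^3 + 8*s^2 + 29*s - 8).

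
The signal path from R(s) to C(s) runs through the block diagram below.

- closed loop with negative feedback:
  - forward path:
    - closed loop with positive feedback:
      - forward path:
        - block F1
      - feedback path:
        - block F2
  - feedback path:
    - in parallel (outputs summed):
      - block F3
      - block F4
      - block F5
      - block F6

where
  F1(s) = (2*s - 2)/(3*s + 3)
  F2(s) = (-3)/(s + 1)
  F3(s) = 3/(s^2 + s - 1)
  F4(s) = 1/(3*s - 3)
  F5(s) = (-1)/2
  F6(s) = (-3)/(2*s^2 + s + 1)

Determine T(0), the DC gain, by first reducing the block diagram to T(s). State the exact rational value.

Reducing step by step:

Step 1: reduce the feedback loop with forward F1 and return F2 = (2*s^2 - 2)/(3*s^2 + 12*s - 3)
Step 2: add F3, F4, F5, F6 (parallel) = (-6*s^5 + s^4 + 33*s^3 - 18*s^2 + 39*s - 41)/(12*s^5 + 6*s^4 - 18*s^3 - 6*s + 6)
Step 3: close the feedback loop around [F1/(1-F1*F2)], (F3+F4+F5+F6) = (6*s^6 + 9*s^5 - 6*s^4 - 9*s^3 - 3*s^2 + 3)/(6*s^6 + 47*s^5 + 62*s^4 - 6*s^3 + 6*s^2 - 19*s - 16)
Step 3 gives the overall T(s). Then T(0) = 3/(-16) = -3/16.

Answer: -3/16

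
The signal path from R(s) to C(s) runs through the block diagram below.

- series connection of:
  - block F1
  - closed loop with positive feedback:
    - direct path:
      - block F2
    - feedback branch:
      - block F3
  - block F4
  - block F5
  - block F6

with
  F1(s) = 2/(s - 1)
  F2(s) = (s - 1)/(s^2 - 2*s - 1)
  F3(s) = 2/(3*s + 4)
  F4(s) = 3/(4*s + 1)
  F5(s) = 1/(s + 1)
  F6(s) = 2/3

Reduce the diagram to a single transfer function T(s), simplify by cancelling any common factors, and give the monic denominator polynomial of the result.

First reduce the diagram to T(s).

[1] close the feedback loop around F2, F3 -> (3*s^2 + s - 4)/(3*s^3 - 2*s^2 - 13*s - 2)
[2] multiply F1, [F2/(1-F2*F3)], F4, F5, F6 (series) -> (12*s + 16)/(12*s^5 + 7*s^4 - 59*s^3 - 75*s^2 - 23*s - 2)
The result of step 2 is T(s) in lowest terms. Its denominator has leading coefficient 12; dividing the denominator through by 12 makes it monic.

Answer: s^5 + 7*s^4/12 - 59*s^3/12 - 25*s^2/4 - 23*s/12 - 1/6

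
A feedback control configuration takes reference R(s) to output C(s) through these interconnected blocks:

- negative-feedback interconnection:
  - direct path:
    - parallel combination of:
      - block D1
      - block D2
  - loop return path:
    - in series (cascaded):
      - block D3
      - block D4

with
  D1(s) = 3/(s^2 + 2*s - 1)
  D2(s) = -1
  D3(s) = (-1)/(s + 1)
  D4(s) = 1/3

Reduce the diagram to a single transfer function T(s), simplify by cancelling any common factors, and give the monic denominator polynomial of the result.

First reduce the diagram to T(s).

[1] add D1, D2 (parallel); result (-s^2 - 2*s + 4)/(s^2 + 2*s - 1)
[2] combine D3, D4 in series; result (-1)/(3*s + 3)
[3] reduce the feedback loop with forward (D1+D2) and return (D3*D4); result (-3*s^3 - 9*s^2 + 6*s + 12)/(3*s^3 + 10*s^2 + 5*s - 7)
No further cancellation is possible in the step-3 result, so that is T(s). Its denominator becomes monic after dividing by the leading coefficient 3.

Answer: s^3 + 10*s^2/3 + 5*s/3 - 7/3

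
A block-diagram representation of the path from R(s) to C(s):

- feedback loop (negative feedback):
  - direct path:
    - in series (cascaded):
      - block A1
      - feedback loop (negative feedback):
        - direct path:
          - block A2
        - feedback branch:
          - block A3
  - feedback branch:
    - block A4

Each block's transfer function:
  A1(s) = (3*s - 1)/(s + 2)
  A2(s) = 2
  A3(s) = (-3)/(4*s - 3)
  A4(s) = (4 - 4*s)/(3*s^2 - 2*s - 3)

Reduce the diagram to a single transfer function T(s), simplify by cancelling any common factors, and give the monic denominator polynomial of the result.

Answer: s^4 - 107*s^3/12 + 34*s^2/3 - 89*s/12 + 13/2

Working:
Step 1: collapse the loop (A2 forward, A3 return): (8*s - 6)/(4*s - 9)
Step 2: multiply A1, [A2/(1+A2*A3)] (series): (24*s^2 - 26*s + 6)/(4*s^2 - s - 18)
Step 3: collapse the loop ((A1*[A2/(1+A2*A3)]) forward, A4 return): (72*s^4 - 126*s^3 - 2*s^2 + 66*s - 18)/(12*s^4 - 107*s^3 + 136*s^2 - 89*s + 78)
T(s) is the step-3 result (common factors already cancelled). Leading coefficient of the denominator: 12. Divide through by 12 for the monic polynomial.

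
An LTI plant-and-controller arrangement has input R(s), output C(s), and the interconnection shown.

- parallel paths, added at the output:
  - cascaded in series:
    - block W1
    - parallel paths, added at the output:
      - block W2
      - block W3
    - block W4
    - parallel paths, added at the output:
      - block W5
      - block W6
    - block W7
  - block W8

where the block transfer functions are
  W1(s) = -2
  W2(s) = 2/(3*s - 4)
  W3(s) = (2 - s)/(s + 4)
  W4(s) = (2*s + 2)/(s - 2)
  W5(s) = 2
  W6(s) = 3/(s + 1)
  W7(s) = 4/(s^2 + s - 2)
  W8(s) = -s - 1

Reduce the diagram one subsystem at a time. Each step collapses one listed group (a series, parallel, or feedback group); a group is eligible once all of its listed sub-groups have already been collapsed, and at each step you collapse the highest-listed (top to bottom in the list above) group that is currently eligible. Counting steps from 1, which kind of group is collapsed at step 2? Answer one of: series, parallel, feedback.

Step 1: combine W2, W3 in parallel
Step 2: reduce the parallel group W5, W6
Step 3: series reduction of W1, (W2+W3), W4, (W5+W6), W7
Step 4: combine (W1*(W2+W3)*W4*(W5+W6)*W7), W8 in parallel
The group at step 2 is a parallel group.

Therefore the answer is parallel.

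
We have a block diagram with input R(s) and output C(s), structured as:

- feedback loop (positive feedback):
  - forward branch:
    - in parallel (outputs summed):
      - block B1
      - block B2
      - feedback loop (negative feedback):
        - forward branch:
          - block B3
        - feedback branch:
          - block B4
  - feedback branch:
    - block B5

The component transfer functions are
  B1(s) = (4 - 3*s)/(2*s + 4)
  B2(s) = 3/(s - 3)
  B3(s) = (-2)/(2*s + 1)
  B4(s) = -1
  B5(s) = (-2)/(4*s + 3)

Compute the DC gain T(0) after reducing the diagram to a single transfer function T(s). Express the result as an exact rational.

Answer: -6/5

Working:
Step 1 - close the feedback loop around B3, B4 gives (-2)/(2*s + 3)
Step 2 - add B1, B2, [B3/(1+B3*B4)] (parallel) gives (-6*s^3 + 25*s^2 + 61*s + 24)/(4*s^3 + 2*s^2 - 30*s - 36)
Step 3 - collapse the loop ((B1+B2+[B3/(1+B3*B4)]) forward, B5 return) gives (-24*s^4 + 82*s^3 + 319*s^2 + 279*s + 72)/(16*s^4 + 8*s^3 - 64*s^2 - 112*s - 60)
That last expression is T(s); at s = 0 only the constant terms survive, so T(0) = 72/(-60) = -6/5.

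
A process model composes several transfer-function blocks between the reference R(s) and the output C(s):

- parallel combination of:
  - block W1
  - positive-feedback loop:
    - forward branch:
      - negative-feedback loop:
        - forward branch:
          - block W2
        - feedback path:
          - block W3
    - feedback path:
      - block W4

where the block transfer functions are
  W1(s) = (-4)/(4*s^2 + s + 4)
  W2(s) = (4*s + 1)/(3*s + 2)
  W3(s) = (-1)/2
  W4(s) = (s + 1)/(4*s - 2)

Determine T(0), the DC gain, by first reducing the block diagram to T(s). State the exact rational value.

The answer is -1/2.

Reasoning:
1. reduce the feedback loop with forward W2 and return W3 gives (8*s + 2)/(2*s + 3)
2. reduce the feedback loop with forward [W2/(1+W2*W3)] and return W4 gives (-16*s^2 + 4*s + 2)/(s + 4)
3. parallel reduction of W1, [[W2/(1+W2*W3)]/(1-[W2/(1+W2*W3)]*W4)] gives (-64*s^4 - 52*s^2 + 14*s - 8)/(4*s^3 + 17*s^2 + 8*s + 16)
Evaluating the step-3 result (the overall T(s)) at s = 0 gives T(0) = -8/16 = -1/2.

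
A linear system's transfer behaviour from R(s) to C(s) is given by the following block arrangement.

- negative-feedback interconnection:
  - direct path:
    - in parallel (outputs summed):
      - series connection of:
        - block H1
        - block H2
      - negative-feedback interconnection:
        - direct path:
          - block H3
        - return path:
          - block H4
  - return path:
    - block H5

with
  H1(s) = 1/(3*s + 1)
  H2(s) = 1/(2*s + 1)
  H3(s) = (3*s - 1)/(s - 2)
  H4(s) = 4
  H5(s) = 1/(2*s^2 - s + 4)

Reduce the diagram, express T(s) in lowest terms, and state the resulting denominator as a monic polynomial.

1. cascade H1, H2 = 1/(6*s^2 + 5*s + 1)
2. reduce the feedback loop with forward H3 and return H4 = (3*s - 1)/(13*s - 6)
3. parallel reduction of (H1*H2), [H3/(1+H3*H4)] = (18*s^3 + 9*s^2 + 11*s - 7)/(78*s^3 + 29*s^2 - 17*s - 6)
4. close the feedback loop around ((H1*H2)+[H3/(1+H3*H4)]), H5 = (36*s^5 + 85*s^3 + 11*s^2 + 51*s - 28)/(156*s^5 - 20*s^4 + 267*s^3 + 130*s^2 - 51*s - 31)
No further cancellation is possible in the step-4 result, so that is T(s). Its denominator becomes monic after dividing by the leading coefficient 156.

Answer: s^5 - 5*s^4/39 + 89*s^3/52 + 5*s^2/6 - 17*s/52 - 31/156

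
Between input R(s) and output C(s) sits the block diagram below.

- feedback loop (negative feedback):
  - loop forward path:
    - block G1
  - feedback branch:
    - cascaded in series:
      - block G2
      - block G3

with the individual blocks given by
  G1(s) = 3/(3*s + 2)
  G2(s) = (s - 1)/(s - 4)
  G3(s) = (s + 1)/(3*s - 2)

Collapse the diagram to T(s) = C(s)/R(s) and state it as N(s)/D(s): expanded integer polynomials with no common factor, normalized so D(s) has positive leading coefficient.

(1) cascade G2, G3, giving (s^2 - 1)/(3*s^2 - 14*s + 8)
(2) apply the feedback formula to G1, (G2*G3) - this is the overall T(s), already in the required normalized form

Answer: (9*s^2 - 42*s + 24)/(9*s^3 - 33*s^2 - 4*s + 13)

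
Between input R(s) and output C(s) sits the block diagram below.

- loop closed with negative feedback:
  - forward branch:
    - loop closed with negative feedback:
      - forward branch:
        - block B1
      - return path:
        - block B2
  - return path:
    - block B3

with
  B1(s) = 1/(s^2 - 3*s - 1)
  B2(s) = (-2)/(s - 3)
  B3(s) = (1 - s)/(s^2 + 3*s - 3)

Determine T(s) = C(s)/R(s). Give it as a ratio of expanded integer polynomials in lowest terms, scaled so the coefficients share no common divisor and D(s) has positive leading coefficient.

Step 1: feedback reduction of B1, B2, giving (s - 3)/(s^3 - 6*s^2 + 8*s + 1)
Step 2: collapse the loop ([B1/(1+B1*B2)] forward, B3 return) - this is the overall T(s), already in the required normalized form

Answer: (s^3 - 12*s + 9)/(s^5 - 3*s^4 - 13*s^3 + 42*s^2 - 17*s - 6)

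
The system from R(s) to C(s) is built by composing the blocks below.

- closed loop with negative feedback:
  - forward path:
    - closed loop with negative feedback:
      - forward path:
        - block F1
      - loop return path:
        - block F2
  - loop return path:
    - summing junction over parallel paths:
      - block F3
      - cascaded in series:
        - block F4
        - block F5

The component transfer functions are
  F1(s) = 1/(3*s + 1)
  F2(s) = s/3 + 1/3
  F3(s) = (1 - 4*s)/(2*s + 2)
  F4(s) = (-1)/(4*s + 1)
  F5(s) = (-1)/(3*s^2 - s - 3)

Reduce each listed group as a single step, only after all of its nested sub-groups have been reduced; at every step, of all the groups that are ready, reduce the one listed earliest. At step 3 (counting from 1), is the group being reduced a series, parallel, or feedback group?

The answer is parallel.

Reasoning:
1. close the feedback loop around F1, F2
2. multiply F4, F5 (series)
3. add F3, (F4*F5) (parallel)
4. feedback reduction of [F1/(1+F1*F2)], (F3+(F4*F5))
So the answer for step 3 is parallel.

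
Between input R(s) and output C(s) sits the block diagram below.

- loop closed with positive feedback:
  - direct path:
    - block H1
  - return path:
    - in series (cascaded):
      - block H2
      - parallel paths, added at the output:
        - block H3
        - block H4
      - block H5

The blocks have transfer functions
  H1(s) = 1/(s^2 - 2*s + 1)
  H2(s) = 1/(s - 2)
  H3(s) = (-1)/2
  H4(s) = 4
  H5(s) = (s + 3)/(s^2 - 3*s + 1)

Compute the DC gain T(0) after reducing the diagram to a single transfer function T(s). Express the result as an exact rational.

The answer is 4/25.

Reasoning:
1. reduce the parallel group H3, H4; result 7/2
2. reduce the series chain H2, (H3+H4), H5; result (7*s + 21)/(2*s^3 - 10*s^2 + 14*s - 4)
3. feedback reduction of H1, (H2*(H3+H4)*H5); result (2*s^3 - 10*s^2 + 14*s - 4)/(2*s^5 - 14*s^4 + 36*s^3 - 42*s^2 + 15*s - 25)
The step-3 result is T(s). Setting s = 0: T(0) = -4/(-25) = 4/25.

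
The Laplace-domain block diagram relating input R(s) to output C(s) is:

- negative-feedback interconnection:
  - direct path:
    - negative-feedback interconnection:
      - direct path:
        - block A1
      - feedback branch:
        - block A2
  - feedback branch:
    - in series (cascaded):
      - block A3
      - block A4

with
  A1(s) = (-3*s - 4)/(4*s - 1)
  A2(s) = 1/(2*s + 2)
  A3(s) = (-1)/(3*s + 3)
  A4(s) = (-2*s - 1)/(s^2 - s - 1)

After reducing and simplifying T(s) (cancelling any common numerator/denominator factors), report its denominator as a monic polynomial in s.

(1) reduce the feedback loop with forward A1 and return A2 -> (-6*s^2 - 14*s - 8)/(8*s^2 + 3*s - 6)
(2) cascade A3, A4 -> (2*s + 1)/(3*s^3 - 6*s - 3)
(3) feedback reduction of [A1/(1+A1*A2)], (A3*A4) -> (-18*s^4 - 24*s^3 + 36*s^2 + 66*s + 24)/(24*s^4 - 15*s^3 - 63*s^2 - 13*s + 10)
Step 3 gives the fully reduced T(s), with no common factor left to cancel. The denominator's leading coefficient is 24, so divide each of its coefficients by 24 to get the monic form.

Answer: s^4 - 5*s^3/8 - 21*s^2/8 - 13*s/24 + 5/12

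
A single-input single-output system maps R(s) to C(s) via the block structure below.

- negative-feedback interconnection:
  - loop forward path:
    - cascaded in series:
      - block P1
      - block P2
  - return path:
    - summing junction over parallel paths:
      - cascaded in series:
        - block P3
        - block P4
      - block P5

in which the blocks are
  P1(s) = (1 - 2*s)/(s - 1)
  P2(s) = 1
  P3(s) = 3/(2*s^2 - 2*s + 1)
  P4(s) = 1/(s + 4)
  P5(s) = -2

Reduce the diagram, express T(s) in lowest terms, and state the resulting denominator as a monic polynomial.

1. combine P1, P2 in series; result (1 - 2*s)/(s - 1)
2. cascade P3, P4; result 3/(2*s^3 + 6*s^2 - 7*s + 4)
3. combine (P3*P4), P5 in parallel; result (-4*s^3 - 12*s^2 + 14*s - 5)/(2*s^3 + 6*s^2 - 7*s + 4)
4. apply the feedback formula to (P1*P2), ((P3*P4)+P5); result (-4*s^4 - 10*s^3 + 20*s^2 - 15*s + 4)/(10*s^4 + 24*s^3 - 53*s^2 + 35*s - 9)
No further cancellation is possible in the step-4 result, so that is T(s). Its denominator becomes monic after dividing by the leading coefficient 10.

Answer: s^4 + 12*s^3/5 - 53*s^2/10 + 7*s/2 - 9/10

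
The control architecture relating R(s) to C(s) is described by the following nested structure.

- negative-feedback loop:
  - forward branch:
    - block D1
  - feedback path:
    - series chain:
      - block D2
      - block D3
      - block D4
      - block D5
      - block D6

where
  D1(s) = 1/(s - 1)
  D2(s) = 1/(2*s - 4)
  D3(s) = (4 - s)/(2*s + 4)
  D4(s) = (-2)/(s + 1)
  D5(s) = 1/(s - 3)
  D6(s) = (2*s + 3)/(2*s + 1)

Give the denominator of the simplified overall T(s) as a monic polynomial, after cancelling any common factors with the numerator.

Step 1: cascade D2, D3, D4, D5, D6; result (2*s^2 - 5*s - 12)/(4*s^5 - 6*s^4 - 32*s^3 + 18*s^2 + 64*s + 24)
Step 2: apply the feedback formula to D1, (D2*D3*D4*D5*D6); result (4*s^5 - 6*s^4 - 32*s^3 + 18*s^2 + 64*s + 24)/(4*s^6 - 10*s^5 - 26*s^4 + 50*s^3 + 48*s^2 - 45*s - 36)
No further cancellation is possible in the step-2 result, so that is T(s). Its denominator becomes monic after dividing by the leading coefficient 4.

Hence the answer: s^6 - 5*s^5/2 - 13*s^4/2 + 25*s^3/2 + 12*s^2 - 45*s/4 - 9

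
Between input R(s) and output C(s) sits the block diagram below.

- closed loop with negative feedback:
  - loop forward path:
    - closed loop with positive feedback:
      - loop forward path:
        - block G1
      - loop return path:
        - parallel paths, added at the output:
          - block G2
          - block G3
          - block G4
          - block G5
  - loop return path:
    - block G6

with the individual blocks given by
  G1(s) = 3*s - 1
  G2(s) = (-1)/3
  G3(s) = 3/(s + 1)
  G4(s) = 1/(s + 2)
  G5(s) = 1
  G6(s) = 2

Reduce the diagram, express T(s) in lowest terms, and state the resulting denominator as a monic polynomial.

Step 1: add G2, G3, G4, G5 (parallel); result (2*s^2 + 18*s + 25)/(3*s^2 + 9*s + 6)
Step 2: collapse the loop (G1 forward, (G2+G3+G4+G5) return); result (-9*s^3 - 24*s^2 - 9*s + 6)/(6*s^3 + 49*s^2 + 48*s - 31)
Step 3: close the feedback loop around [G1/(1-G1*(G2+G3+G4+G5))], G6; result (9*s^3 + 24*s^2 + 9*s - 6)/(12*s^3 - s^2 - 30*s + 19)
Step 3 gives the fully reduced T(s), with no common factor left to cancel. The denominator's leading coefficient is 12, so divide each of its coefficients by 12 to get the monic form.

Therefore the answer is s^3 - s^2/12 - 5*s/2 + 19/12.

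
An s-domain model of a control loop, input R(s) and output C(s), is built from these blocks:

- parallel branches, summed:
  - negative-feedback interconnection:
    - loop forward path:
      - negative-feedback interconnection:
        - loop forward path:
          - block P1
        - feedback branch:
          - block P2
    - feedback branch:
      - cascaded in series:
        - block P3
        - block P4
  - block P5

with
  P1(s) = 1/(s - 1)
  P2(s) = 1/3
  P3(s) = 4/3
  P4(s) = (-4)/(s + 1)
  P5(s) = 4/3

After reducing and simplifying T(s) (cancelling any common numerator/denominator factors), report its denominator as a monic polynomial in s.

First reduce the diagram to T(s).

Step 1 - close the feedback loop around P1, P2 = 3/(3*s - 2)
Step 2 - cascade P3, P4 = (-16)/(3*s + 3)
Step 3 - reduce the feedback loop with forward [P1/(1+P1*P2)] and return (P3*P4) = (3*s + 3)/(3*s^2 + s - 18)
Step 4 - sum the parallel branches [[P1/(1+P1*P2)]/(1+[P1/(1+P1*P2)]*(P3*P4))], P5 = (12*s^2 + 13*s - 63)/(9*s^2 + 3*s - 54)
No further cancellation is possible in the step-4 result, so that is T(s). Its denominator becomes monic after dividing by the leading coefficient 9.

Answer: s^2 + s/3 - 6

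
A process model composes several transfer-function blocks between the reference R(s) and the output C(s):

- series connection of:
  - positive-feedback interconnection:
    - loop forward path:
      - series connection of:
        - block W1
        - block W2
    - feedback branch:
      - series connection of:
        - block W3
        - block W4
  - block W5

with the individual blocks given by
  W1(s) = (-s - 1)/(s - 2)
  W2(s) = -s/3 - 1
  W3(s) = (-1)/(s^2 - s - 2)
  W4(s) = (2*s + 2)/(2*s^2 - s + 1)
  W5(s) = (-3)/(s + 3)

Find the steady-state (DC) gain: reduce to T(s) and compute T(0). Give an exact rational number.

The answer is 1/3.

Reasoning:
Step 1: series reduction of W1, W2 = (s^2 + 4*s + 3)/(3*s - 6)
Step 2: multiply W3, W4 (series) = (-2)/(2*s^3 - 5*s^2 + 3*s - 2)
Step 3: feedback reduction of (W1*W2), (W3*W4) = (2*s^5 + 3*s^4 - 11*s^3 - 5*s^2 + s - 6)/(6*s^4 - 27*s^3 + 41*s^2 - 16*s + 18)
Step 4: cascade [(W1*W2)/(1-(W1*W2)*(W3*W4))], W5 = (-6*s^4 + 9*s^3 + 6*s^2 - 3*s + 6)/(6*s^4 - 27*s^3 + 41*s^2 - 16*s + 18)
The step-4 result is T(s). Setting s = 0: T(0) = 6/18 = 1/3.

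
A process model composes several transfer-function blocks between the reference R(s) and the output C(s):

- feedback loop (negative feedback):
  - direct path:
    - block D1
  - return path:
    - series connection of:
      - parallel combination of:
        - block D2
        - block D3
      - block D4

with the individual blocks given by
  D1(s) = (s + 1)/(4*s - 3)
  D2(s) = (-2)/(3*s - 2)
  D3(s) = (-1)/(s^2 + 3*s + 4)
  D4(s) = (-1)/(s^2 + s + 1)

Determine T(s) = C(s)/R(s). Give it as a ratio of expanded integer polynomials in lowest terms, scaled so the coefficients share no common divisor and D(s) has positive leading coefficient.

[1] reduce the parallel group D2, D3 -> (-2*s^2 - 9*s - 6)/(3*s^3 + 7*s^2 + 6*s - 8)
[2] cascade (D2+D3), D4 -> (2*s^2 + 9*s + 6)/(3*s^5 + 10*s^4 + 16*s^3 + 5*s^2 - 2*s - 8)
[3] feedback reduction of D1, ((D2+D3)*D4), giving the overall T(s)

Therefore the answer is (3*s^6 + 13*s^5 + 26*s^4 + 21*s^3 + 3*s^2 - 10*s - 8)/(12*s^6 + 31*s^5 + 34*s^4 - 26*s^3 - 12*s^2 - 11*s + 30).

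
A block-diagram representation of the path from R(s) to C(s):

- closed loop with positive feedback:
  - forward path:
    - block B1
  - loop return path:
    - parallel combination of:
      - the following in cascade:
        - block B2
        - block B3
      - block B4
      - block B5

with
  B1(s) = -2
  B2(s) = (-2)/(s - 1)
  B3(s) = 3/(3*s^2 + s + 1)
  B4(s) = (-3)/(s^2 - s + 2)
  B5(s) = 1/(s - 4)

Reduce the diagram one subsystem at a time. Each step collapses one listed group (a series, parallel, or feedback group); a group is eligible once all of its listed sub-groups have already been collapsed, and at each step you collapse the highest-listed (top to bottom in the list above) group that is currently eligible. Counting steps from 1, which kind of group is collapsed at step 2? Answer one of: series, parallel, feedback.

Step 1 - reduce the series chain B2, B3
Step 2 - add (B2*B3), B4, B5 (parallel)
Step 3 - feedback reduction of B1, ((B2*B3)+B4+B5)
Step 2 collapses a parallel group.

Hence the answer: parallel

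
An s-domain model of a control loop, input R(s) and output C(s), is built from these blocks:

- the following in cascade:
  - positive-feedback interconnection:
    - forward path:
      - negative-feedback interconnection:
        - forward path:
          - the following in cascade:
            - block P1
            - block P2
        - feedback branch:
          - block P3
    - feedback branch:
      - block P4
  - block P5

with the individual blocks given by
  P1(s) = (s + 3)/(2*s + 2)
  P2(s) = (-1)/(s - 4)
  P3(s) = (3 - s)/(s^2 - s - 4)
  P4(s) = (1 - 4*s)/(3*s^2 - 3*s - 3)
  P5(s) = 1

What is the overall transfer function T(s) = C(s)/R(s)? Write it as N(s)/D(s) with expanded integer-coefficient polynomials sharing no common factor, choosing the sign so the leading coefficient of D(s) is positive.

Step 1. cascade P1, P2, giving (-s - 3)/(2*s^2 - 6*s - 8)
Step 2. feedback reduction of (P1*P2), P3, giving (-s^3 - 2*s^2 + 7*s + 12)/(2*s^4 - 8*s^3 - 9*s^2 + 32*s + 23)
Step 3. reduce the feedback loop with forward [(P1*P2)/(1+(P1*P2)*P3)] and return P4, giving (-3*s^5 - 3*s^4 + 30*s^3 + 21*s^2 - 57*s - 36)/(6*s^6 - 30*s^5 - 13*s^4 + 140*s^3 + 30*s^2 - 124*s - 81)
Step 4. multiply [[(P1*P2)/(1+(P1*P2)*P3)]/(1-[(P1*P2)/(1+(P1*P2)*P3)]*P4)], P5 (series), which is the overall transfer function T(s) = C(s)/R(s) in lowest terms

Answer: (-3*s^5 - 3*s^4 + 30*s^3 + 21*s^2 - 57*s - 36)/(6*s^6 - 30*s^5 - 13*s^4 + 140*s^3 + 30*s^2 - 124*s - 81)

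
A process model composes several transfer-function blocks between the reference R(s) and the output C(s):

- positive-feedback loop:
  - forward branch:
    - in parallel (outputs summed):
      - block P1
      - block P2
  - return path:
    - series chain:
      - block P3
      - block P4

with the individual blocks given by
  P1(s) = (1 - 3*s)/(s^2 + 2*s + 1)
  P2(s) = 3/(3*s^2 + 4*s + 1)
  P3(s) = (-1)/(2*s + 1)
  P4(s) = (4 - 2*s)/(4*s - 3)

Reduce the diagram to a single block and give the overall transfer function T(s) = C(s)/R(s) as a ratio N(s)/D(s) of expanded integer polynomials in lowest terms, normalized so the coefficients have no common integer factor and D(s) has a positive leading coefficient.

Answer: (-72*s^4 + 42*s^3 + 53*s^2 - 17*s - 12)/(24*s^5 + 50*s^4 + 35*s^3 - 65*s^2 - 13*s + 13)

Working:
Step 1. parallel reduction of P1, P2 -> (-9*s^2 + 3*s + 4)/(3*s^3 + 7*s^2 + 5*s + 1)
Step 2. multiply P3, P4 (series) -> (2*s - 4)/(8*s^2 - 2*s - 3)
Step 3. collapse the loop ((P1+P2) forward, (P3*P4) return): this yields T(s), and no further normalization is needed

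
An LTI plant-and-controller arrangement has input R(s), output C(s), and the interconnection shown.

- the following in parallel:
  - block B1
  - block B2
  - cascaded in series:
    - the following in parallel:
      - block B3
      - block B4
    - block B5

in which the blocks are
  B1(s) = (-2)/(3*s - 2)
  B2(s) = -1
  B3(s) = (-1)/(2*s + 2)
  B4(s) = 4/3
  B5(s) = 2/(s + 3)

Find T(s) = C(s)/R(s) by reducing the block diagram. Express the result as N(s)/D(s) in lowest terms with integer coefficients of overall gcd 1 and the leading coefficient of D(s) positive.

[1] sum the parallel branches B3, B4: (8*s + 5)/(6*s + 6)
[2] reduce the series chain (B3+B4), B5: (8*s + 5)/(3*s^2 + 12*s + 9)
[3] combine B1, B2, ((B3+B4)*B5) in parallel; the result is T(s) itself (integer coefficients, no common factor, positive leading denominator coefficient)

Answer: (-9*s^3 - 12*s^2 - 28*s - 10)/(9*s^3 + 30*s^2 + 3*s - 18)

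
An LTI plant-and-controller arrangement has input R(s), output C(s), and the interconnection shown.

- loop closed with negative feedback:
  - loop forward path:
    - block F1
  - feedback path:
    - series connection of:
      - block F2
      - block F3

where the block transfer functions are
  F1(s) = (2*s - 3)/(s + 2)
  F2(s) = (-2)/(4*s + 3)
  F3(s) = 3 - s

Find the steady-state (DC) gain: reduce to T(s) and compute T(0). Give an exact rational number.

The answer is -3/8.

Reasoning:
[1] combine F2, F3 in series: (2*s - 6)/(4*s + 3)
[2] close the feedback loop around F1, (F2*F3): (8*s^2 - 6*s - 9)/(8*s^2 - 7*s + 24)
Step 2 gives the overall T(s). Then T(0) = -9/24 = -3/8.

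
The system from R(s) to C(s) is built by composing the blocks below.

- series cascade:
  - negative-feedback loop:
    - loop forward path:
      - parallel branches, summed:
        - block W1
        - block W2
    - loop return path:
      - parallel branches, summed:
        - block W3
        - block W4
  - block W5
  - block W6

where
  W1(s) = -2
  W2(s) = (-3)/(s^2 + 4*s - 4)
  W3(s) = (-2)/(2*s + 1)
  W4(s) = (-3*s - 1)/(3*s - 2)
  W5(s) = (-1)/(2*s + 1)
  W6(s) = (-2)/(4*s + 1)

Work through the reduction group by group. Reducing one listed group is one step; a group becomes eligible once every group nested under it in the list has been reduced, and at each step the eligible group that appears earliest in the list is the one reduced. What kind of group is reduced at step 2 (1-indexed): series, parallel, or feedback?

The answer is parallel.

Reasoning:
Step 1: combine W1, W2 in parallel
Step 2: sum the parallel branches W3, W4
Step 3: collapse the loop ((W1+W2) forward, (W3+W4) return)
Step 4: reduce the series chain [(W1+W2)/(1+(W1+W2)*(W3+W4))], W5, W6
The group at step 2 is a parallel group.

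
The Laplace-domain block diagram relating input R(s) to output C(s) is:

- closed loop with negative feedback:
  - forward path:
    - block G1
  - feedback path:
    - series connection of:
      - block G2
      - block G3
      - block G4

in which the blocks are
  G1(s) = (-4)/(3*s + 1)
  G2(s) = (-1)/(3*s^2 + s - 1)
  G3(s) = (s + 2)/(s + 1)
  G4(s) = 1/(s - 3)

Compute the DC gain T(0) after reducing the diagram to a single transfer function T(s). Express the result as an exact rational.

[1] reduce the series chain G2, G3, G4 = (-s - 2)/(3*s^4 - 5*s^3 - 12*s^2 - s + 3)
[2] reduce the feedback loop with forward G1 and return (G2*G3*G4) = (-12*s^4 + 20*s^3 + 48*s^2 + 4*s - 12)/(9*s^5 - 12*s^4 - 41*s^3 - 15*s^2 + 12*s + 11)
Evaluating the step-2 result (the overall T(s)) at s = 0 gives T(0) = -12/11.

Therefore the answer is -12/11.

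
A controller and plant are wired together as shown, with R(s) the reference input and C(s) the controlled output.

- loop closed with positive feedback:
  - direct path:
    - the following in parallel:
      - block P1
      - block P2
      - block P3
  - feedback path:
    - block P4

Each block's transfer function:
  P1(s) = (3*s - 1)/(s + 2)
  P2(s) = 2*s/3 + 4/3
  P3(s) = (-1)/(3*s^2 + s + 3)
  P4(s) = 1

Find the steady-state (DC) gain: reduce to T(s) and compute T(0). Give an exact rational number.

1. combine P1, P2, P3 in parallel, giving (6*s^4 + 53*s^3 + 38*s^2 + 53*s + 9)/(9*s^3 + 21*s^2 + 15*s + 18)
2. reduce the feedback loop with forward (P1+P2+P3) and return P4, giving (-6*s^4 - 53*s^3 - 38*s^2 - 53*s - 9)/(6*s^4 + 44*s^3 + 17*s^2 + 38*s - 9)
Evaluating the step-2 result (the overall T(s)) at s = 0 gives T(0) = -9/(-9) = 1.

Final answer: 1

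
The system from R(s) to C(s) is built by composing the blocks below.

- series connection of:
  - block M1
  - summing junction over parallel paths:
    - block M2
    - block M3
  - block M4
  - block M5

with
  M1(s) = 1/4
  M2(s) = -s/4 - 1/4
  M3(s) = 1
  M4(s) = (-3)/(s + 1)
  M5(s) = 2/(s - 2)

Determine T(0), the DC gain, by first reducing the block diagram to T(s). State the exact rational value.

First reduce the diagram to T(s).

[1] combine M2, M3 in parallel: 3/4 - s/4
[2] cascade M1, (M2+M3), M4, M5: (3*s - 9)/(8*s^2 - 8*s - 16)
Step 2 gives the overall T(s). Then T(0) = -9/(-16) = 9/16.

Answer: 9/16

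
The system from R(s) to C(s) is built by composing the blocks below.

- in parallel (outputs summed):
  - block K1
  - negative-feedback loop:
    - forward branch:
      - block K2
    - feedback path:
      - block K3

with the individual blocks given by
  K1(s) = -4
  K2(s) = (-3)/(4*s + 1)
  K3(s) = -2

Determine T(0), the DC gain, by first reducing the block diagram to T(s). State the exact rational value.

Step 1 - close the feedback loop around K2, K3: (-3)/(4*s + 7)
Step 2 - add K1, [K2/(1+K2*K3)] (parallel): (-16*s - 31)/(4*s + 7)
DC gain: substitute s = 0 into T(s) from step 2: T(0) = -31/7.

Hence the answer: -31/7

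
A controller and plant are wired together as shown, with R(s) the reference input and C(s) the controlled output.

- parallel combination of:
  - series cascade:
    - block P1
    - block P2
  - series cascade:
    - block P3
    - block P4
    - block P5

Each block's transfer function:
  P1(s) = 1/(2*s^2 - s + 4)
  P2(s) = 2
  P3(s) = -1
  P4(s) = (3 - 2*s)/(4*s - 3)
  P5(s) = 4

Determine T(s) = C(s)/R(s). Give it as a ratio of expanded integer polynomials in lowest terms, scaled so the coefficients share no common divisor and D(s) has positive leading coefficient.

[1] multiply P1, P2 (series), giving 2/(2*s^2 - s + 4)
[2] combine P3, P4, P5 in series, giving (8*s - 12)/(4*s - 3)
[3] add (P1*P2), (P3*P4*P5) (parallel) - this is the overall T(s), already in the required normalized form

Hence the answer: (16*s^3 - 32*s^2 + 52*s - 54)/(8*s^3 - 10*s^2 + 19*s - 12)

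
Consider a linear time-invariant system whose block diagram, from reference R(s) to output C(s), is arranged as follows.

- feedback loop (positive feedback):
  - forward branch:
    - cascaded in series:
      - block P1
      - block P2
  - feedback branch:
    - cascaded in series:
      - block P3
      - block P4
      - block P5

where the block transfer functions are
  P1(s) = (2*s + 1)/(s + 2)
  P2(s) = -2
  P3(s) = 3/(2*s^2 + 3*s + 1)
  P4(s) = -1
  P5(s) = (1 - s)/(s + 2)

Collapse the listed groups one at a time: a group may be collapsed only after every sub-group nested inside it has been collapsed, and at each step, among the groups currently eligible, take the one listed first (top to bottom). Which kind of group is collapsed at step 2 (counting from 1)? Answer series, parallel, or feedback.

Answer: series

Working:
Step 1 - cascade P1, P2
Step 2 - reduce the series chain P3, P4, P5
Step 3 - feedback reduction of (P1*P2), (P3*P4*P5)
Step 2 collapses a series group.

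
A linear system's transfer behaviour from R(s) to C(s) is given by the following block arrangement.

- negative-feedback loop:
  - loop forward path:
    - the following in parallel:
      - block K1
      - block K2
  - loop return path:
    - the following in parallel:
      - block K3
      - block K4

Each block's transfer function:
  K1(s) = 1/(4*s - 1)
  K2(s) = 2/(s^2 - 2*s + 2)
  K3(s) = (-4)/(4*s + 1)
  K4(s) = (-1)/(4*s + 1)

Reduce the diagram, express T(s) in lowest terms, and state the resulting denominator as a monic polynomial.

[1] add K1, K2 (parallel) gives (s^2 + 6*s)/(4*s^3 - 9*s^2 + 10*s - 2)
[2] sum the parallel branches K3, K4 gives (-5)/(4*s + 1)
[3] apply the feedback formula to (K1+K2), (K3+K4) gives (4*s^3 + 25*s^2 + 6*s)/(16*s^4 - 32*s^3 + 26*s^2 - 28*s - 2)
That last expression is T(s), already simplified. Scaling its denominator by 1/16 (the reciprocal of the leading coefficient) yields the monic denominator.

Hence the answer: s^4 - 2*s^3 + 13*s^2/8 - 7*s/4 - 1/8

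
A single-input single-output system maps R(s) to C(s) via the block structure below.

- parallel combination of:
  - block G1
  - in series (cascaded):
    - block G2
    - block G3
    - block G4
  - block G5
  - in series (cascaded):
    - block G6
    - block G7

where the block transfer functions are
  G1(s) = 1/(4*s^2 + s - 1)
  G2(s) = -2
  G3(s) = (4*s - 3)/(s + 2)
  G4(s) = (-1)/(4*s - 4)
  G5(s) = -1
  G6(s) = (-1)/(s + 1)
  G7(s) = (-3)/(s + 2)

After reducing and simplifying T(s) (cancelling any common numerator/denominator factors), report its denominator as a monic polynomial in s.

Answer: s^5 + 9*s^4/4 - 3*s^3/4 - 11*s^2/4 - s/4 + 1/2

Working:
Step 1 - cascade G2, G3, G4; result (4*s - 3)/(2*s^2 + 2*s - 4)
Step 2 - series reduction of G6, G7; result 3/(s^2 + 3*s + 2)
Step 3 - sum the parallel branches G1, (G2*G3*G4), G5, (G6*G7); result (-8*s^5 - 2*s^4 + 40*s^3 - 7*s^2 - 16*s + 1)/(8*s^5 + 18*s^4 - 6*s^3 - 22*s^2 - 2*s + 4)
That last expression is T(s), already simplified. Scaling its denominator by 1/8 (the reciprocal of the leading coefficient) yields the monic denominator.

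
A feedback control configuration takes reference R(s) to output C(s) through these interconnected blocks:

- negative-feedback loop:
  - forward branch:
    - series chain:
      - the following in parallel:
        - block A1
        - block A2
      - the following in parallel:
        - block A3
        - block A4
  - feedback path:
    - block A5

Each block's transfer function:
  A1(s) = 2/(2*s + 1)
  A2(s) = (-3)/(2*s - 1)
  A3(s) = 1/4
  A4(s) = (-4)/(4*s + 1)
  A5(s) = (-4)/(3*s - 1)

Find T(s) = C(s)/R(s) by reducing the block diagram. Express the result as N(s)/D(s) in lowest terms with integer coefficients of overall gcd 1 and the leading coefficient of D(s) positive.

Reducing step by step:

Step 1. combine A1, A2 in parallel, giving (-2*s - 5)/(4*s^2 - 1)
Step 2. parallel reduction of A3, A4, giving (4*s - 15)/(16*s + 4)
Step 3. cascade (A1+A2), (A3+A4), giving (-8*s^2 + 10*s + 75)/(64*s^3 + 16*s^2 - 16*s - 4)
Step 4. close the feedback loop around ((A1+A2)*(A3+A4)), A5, giving the overall T(s)

Answer: (-24*s^3 + 38*s^2 + 215*s - 75)/(192*s^4 - 16*s^3 - 32*s^2 - 36*s - 296)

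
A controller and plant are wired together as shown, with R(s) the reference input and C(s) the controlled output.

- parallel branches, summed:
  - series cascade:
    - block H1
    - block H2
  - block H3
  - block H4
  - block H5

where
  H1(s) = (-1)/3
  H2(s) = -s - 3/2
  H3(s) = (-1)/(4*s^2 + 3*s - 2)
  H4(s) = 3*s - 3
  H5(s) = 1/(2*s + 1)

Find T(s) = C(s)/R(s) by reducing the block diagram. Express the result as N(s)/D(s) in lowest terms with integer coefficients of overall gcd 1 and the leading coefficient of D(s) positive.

Step 1: series reduction of H1, H2 -> s/3 + 1/2
Step 2: add (H1*H2), H3, H4, H5 (parallel), giving the overall T(s)

Hence the answer: (160*s^4 + 80*s^3 - 146*s^2 - 19*s + 12)/(48*s^3 + 60*s^2 - 6*s - 12)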